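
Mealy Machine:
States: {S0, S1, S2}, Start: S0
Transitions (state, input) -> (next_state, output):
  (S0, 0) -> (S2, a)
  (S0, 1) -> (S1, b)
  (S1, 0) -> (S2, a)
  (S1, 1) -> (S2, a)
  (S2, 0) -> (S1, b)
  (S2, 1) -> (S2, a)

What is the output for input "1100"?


Step-by-step:
  (S0, 1) -> (S1, b)
  (S1, 1) -> (S2, a)
  (S2, 0) -> (S1, b)
  (S1, 0) -> (S2, a)

"baba"


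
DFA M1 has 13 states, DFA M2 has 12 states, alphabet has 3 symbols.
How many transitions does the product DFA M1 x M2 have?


Product DFA has 13 * 12 = 156 states.
Each has 3 transitions: 156 * 3 = 468

468


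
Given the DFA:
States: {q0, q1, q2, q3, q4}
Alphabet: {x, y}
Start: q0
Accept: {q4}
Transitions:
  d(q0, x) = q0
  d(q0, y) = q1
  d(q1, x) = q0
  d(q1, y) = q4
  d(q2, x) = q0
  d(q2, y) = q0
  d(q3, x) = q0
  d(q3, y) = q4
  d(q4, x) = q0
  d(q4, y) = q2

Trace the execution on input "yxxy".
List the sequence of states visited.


Input: yxxy
d(q0, y) = q1
d(q1, x) = q0
d(q0, x) = q0
d(q0, y) = q1


q0 -> q1 -> q0 -> q0 -> q1


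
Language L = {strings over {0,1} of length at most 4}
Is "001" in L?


length = 3

Yes, "001" is in L


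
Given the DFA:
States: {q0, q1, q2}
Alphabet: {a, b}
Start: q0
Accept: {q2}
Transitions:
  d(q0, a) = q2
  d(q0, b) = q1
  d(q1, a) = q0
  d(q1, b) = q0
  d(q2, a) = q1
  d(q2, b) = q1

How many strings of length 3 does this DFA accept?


Enumerating all length-3 strings:
  "aaa" -> q0 [reject]
  "aab" -> q0 [reject]
  "aba" -> q0 [reject]
  "abb" -> q0 [reject]
  "baa" -> q2 [accept]
  "bab" -> q1 [reject]
  "bba" -> q2 [accept]
  "bbb" -> q1 [reject]

2 out of 8


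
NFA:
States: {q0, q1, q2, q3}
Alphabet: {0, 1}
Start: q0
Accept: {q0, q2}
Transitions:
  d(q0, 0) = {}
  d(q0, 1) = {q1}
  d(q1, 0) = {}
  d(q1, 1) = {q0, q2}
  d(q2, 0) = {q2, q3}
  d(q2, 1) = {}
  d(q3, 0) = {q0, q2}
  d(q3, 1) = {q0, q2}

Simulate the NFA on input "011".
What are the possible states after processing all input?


Start: {q0}
  --0--> {}
  --1--> {}
  --1--> {}

{} (empty set, no valid transitions)


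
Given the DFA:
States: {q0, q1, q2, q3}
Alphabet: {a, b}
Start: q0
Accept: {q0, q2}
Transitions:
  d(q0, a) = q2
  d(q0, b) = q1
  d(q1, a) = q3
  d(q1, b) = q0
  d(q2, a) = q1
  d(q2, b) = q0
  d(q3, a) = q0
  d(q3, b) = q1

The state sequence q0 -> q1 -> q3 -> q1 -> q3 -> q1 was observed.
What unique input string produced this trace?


Trace back each transition to find the symbol:
  q0 --[b]--> q1
  q1 --[a]--> q3
  q3 --[b]--> q1
  q1 --[a]--> q3
  q3 --[b]--> q1

"babab"


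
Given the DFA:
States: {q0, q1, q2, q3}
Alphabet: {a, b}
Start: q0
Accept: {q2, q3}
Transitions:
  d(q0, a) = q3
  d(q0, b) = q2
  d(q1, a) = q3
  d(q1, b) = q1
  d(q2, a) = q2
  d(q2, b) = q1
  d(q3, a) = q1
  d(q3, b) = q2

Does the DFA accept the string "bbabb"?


Trace: q0 -> q2 -> q1 -> q3 -> q2 -> q1
Final state: q1
Accept states: {q2, q3}

No, rejected (final state q1 is not an accept state)


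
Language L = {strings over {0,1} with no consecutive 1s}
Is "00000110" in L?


'11' occurs at index 5

No, "00000110" is not in L


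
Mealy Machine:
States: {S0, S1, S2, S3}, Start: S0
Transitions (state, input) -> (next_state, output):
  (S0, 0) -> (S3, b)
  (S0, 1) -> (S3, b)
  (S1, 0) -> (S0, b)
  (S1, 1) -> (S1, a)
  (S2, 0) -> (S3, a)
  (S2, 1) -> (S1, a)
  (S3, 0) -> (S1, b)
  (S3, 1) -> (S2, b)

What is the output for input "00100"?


Step-by-step:
  (S0, 0) -> (S3, b)
  (S3, 0) -> (S1, b)
  (S1, 1) -> (S1, a)
  (S1, 0) -> (S0, b)
  (S0, 0) -> (S3, b)

"bbabb"


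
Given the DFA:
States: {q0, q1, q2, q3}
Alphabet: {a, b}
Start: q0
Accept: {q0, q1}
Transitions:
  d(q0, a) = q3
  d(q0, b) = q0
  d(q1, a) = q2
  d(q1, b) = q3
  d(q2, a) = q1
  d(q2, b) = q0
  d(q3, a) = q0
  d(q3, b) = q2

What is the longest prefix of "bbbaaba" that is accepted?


Run the DFA, marking each prefix where the state is accepting:
  "" -> q0 [accept]
  "b" -> q0 [accept]
  "bb" -> q0 [accept]
  "bbb" -> q0 [accept]
  "bbba" -> q3 [reject]
  "bbbaa" -> q0 [accept]
  "bbbaab" -> q0 [accept]
  "bbbaaba" -> q3 [reject]

"bbbaab"


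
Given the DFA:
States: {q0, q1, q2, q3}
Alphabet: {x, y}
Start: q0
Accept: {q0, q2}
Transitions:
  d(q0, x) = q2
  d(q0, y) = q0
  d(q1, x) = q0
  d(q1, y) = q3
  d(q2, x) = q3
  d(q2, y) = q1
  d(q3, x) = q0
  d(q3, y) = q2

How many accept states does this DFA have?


Accept states listed: {q0, q2}
Counting: q0(1) q2(2)

2


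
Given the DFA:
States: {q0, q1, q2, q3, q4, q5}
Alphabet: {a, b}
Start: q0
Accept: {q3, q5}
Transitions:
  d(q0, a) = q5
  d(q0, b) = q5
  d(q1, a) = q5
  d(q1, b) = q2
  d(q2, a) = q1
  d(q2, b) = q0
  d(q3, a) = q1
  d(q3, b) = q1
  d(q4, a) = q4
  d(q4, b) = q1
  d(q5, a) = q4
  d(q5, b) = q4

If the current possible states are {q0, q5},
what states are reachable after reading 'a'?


Apply transition on 'a' from each current state:
  d(q0, a) = q5
  d(q5, a) = q4

{q4, q5}


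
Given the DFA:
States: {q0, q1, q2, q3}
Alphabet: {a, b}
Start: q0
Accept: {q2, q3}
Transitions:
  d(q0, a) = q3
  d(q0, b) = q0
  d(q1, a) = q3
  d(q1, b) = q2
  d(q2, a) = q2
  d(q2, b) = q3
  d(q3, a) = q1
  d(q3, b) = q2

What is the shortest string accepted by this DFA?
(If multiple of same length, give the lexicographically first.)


BFS by string length (lex-first path to each state shown):
  len 0: q0<-""
  len 1: q0<-"b", q3<-"a"
Found accept state at length 1.

"a"


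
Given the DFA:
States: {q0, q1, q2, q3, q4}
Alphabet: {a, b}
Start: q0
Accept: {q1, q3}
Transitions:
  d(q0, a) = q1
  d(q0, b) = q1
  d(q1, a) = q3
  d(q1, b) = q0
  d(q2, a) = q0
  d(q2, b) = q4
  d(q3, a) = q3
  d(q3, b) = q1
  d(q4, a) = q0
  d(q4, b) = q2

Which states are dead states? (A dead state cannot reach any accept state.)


Forward reachability from each state:
  q0 -> reaches accept state q1 (live)
  q1 -> reaches accept state q1 (live)
  q2 -> reaches accept state q1 (live)
  q3 -> reaches accept state q1 (live)
  q4 -> reaches accept state q1 (live)

None (all states can reach an accept state)


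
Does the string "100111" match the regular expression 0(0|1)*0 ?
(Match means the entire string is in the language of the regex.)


|string| = 6; first = '1'; last = '1'

No, "100111" does not match 0(0|1)*0


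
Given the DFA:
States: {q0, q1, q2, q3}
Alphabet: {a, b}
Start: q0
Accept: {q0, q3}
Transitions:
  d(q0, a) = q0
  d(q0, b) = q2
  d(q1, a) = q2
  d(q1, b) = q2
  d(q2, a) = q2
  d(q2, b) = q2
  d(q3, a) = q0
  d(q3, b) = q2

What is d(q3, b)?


Looking up transition d(q3, b)

q2


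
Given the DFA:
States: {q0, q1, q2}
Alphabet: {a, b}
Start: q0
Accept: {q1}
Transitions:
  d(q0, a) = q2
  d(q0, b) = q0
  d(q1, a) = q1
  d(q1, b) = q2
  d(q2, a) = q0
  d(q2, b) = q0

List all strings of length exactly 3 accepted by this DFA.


All strings of length 3: 8 total
Accepted: 0

None


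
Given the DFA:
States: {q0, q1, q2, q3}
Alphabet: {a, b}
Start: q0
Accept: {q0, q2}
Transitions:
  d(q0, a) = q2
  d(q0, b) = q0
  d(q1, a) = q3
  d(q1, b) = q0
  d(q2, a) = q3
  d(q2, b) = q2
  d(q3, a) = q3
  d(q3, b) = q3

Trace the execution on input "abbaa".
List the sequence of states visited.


Input: abbaa
d(q0, a) = q2
d(q2, b) = q2
d(q2, b) = q2
d(q2, a) = q3
d(q3, a) = q3


q0 -> q2 -> q2 -> q2 -> q3 -> q3


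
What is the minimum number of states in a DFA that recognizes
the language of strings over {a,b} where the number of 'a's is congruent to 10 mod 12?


States track (count of 'a') mod 12.
Need 12 states: one per remainder 0..11; accept = remainder 10.

12


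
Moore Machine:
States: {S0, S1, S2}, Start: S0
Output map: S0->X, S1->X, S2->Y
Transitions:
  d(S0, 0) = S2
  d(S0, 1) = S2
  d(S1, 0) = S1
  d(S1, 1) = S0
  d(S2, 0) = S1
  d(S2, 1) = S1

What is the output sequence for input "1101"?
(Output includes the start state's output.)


Start: S0 (output X)
  --1--> S2 (output Y)
  --1--> S1 (output X)
  --0--> S1 (output X)
  --1--> S0 (output X)

"XYXXX"


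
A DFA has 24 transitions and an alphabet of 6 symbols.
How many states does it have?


Each state has exactly one transition per symbol.
states = transitions / |alphabet| = 24 / 6 = 4

4


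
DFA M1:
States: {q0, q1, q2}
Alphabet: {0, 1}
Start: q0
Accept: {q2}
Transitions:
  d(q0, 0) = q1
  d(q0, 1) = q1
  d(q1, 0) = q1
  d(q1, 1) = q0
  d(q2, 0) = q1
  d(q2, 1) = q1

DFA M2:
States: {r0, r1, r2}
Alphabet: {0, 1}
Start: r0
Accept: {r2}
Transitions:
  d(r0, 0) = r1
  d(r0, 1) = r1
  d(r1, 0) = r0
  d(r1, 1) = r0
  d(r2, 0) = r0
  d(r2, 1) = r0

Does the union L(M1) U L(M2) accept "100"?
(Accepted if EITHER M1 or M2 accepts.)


M1: final=q1 accepted=False
M2: final=r1 accepted=False

No, union rejects (neither accepts)


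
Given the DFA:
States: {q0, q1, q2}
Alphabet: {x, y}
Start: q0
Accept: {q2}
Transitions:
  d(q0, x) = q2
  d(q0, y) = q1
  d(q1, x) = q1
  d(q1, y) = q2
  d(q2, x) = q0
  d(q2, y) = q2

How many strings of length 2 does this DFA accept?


Enumerating all length-2 strings:
  "xx" -> q0 [reject]
  "xy" -> q2 [accept]
  "yx" -> q1 [reject]
  "yy" -> q2 [accept]

2 out of 4


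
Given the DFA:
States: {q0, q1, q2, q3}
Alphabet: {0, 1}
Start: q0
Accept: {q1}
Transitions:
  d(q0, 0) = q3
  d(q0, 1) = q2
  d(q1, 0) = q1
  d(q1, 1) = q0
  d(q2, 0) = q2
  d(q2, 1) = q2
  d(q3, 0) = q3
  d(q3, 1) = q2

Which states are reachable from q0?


BFS from q0:
  layer 0: {q0}
  layer 1: {q2, q3}

{q0, q2, q3}


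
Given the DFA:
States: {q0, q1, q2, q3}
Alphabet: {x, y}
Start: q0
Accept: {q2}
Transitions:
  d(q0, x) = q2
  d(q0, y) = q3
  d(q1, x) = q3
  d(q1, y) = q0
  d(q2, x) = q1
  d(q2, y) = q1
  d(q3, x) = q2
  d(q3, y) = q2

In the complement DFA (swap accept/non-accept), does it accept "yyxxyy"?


Trace: q0 -> q3 -> q2 -> q1 -> q3 -> q2 -> q1
Final: q1
Original accept: {q2}
Complement: q1 is not in original accept

Yes, complement accepts (original rejects)


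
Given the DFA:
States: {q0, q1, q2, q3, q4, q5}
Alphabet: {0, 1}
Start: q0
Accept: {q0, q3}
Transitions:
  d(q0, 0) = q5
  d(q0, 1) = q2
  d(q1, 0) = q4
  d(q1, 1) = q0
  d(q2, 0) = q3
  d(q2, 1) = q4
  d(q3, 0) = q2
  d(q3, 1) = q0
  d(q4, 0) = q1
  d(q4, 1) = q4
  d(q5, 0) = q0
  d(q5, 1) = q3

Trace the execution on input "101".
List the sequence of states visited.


Input: 101
d(q0, 1) = q2
d(q2, 0) = q3
d(q3, 1) = q0


q0 -> q2 -> q3 -> q0


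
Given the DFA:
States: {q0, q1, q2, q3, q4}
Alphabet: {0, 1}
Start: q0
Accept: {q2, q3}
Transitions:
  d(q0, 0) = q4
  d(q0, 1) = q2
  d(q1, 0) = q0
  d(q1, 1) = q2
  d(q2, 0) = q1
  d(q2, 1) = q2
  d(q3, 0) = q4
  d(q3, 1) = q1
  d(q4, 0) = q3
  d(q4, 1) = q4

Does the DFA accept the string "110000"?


Trace: q0 -> q2 -> q2 -> q1 -> q0 -> q4 -> q3
Final state: q3
Accept states: {q2, q3}

Yes, accepted (final state q3 is an accept state)


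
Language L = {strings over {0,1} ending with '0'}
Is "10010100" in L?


last symbol = '0'

Yes, "10010100" is in L


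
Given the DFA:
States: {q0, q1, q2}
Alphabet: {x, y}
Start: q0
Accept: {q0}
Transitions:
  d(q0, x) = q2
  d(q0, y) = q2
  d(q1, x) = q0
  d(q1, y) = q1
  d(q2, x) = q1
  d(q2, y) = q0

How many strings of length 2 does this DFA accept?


Enumerating all length-2 strings:
  "xx" -> q1 [reject]
  "xy" -> q0 [accept]
  "yx" -> q1 [reject]
  "yy" -> q0 [accept]

2 out of 4


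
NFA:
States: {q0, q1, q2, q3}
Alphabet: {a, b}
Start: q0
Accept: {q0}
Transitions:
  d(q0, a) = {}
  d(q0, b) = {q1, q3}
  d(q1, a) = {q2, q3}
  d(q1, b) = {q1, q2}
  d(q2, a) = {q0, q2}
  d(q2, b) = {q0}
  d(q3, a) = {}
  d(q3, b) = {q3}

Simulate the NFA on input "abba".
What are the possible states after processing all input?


Start: {q0}
  --a--> {}
  --b--> {}
  --b--> {}
  --a--> {}

{} (empty set, no valid transitions)


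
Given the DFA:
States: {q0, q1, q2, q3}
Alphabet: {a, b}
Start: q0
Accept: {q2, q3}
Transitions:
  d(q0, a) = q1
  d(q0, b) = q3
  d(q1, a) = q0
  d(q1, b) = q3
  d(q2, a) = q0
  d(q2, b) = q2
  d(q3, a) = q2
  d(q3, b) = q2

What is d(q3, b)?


Looking up transition d(q3, b)

q2


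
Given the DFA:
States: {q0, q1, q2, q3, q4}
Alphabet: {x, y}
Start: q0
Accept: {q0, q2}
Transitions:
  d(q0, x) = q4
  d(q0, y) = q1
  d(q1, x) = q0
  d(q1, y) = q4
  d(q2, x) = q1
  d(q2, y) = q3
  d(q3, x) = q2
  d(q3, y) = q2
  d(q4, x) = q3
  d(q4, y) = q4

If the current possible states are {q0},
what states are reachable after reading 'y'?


Apply transition on 'y' from each current state:
  d(q0, y) = q1

{q1}


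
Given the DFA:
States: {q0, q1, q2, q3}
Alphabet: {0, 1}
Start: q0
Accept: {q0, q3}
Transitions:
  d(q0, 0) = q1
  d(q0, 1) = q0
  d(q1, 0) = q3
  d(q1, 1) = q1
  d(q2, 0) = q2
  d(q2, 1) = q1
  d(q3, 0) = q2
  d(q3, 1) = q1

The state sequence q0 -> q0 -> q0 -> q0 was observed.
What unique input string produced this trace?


Trace back each transition to find the symbol:
  q0 --[1]--> q0
  q0 --[1]--> q0
  q0 --[1]--> q0

"111"


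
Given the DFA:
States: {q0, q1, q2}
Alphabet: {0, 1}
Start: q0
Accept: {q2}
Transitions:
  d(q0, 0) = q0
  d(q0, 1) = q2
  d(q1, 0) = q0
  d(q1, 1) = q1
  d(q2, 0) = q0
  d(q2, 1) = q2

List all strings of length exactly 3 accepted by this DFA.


All strings of length 3: 8 total
Accepted: 4

"001", "011", "101", "111"


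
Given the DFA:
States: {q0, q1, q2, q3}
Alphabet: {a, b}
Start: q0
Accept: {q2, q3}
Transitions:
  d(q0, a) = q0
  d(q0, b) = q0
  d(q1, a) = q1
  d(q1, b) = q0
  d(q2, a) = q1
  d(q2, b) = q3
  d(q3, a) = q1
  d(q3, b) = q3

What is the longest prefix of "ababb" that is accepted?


Run the DFA, marking each prefix where the state is accepting:
  "" -> q0 [reject]
  "a" -> q0 [reject]
  "ab" -> q0 [reject]
  "aba" -> q0 [reject]
  "abab" -> q0 [reject]
  "ababb" -> q0 [reject]

No prefix is accepted


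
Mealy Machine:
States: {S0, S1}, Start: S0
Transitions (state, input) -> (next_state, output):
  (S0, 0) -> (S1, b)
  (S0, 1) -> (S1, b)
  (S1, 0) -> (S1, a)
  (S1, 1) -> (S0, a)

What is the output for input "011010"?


Step-by-step:
  (S0, 0) -> (S1, b)
  (S1, 1) -> (S0, a)
  (S0, 1) -> (S1, b)
  (S1, 0) -> (S1, a)
  (S1, 1) -> (S0, a)
  (S0, 0) -> (S1, b)

"babaab"


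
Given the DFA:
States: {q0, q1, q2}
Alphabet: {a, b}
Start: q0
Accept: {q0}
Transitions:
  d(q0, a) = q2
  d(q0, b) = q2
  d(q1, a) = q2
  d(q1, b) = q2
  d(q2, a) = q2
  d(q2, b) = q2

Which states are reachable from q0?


BFS from q0:
  layer 0: {q0}
  layer 1: {q2}

{q0, q2}


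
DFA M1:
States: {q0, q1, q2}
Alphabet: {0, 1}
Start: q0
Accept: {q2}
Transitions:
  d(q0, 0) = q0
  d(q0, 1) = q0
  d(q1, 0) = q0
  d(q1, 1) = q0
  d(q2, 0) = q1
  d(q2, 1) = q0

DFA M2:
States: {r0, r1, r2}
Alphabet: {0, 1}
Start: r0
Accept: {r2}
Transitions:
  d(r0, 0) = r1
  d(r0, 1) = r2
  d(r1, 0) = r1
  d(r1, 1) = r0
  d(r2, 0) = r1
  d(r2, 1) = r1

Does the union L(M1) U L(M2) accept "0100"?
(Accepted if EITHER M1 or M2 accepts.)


M1: final=q0 accepted=False
M2: final=r1 accepted=False

No, union rejects (neither accepts)


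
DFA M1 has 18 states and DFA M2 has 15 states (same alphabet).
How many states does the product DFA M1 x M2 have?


Product construction pairs every M1 state with every M2 state.
18 * 15 = 270

270


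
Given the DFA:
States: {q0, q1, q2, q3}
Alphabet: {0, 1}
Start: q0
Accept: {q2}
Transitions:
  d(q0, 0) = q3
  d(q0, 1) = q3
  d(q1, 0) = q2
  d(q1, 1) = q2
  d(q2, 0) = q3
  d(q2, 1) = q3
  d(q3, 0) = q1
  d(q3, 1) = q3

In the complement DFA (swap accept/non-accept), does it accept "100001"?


Trace: q0 -> q3 -> q1 -> q2 -> q3 -> q1 -> q2
Final: q2
Original accept: {q2}
Complement: q2 is in original accept

No, complement rejects (original accepts)


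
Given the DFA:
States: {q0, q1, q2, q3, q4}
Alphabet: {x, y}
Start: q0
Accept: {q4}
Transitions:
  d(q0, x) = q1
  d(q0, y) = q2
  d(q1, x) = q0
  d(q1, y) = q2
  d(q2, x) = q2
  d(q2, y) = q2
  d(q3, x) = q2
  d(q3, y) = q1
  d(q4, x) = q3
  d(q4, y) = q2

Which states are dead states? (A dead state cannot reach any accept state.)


Forward reachability from each state:
  q0 -> reaches {q0, q1, q2}, no accept state (dead)
  q1 -> reaches {q0, q1, q2}, no accept state (dead)
  q2 -> reaches {q2}, no accept state (dead)
  q3 -> reaches {q0, q1, q2, q3}, no accept state (dead)
  q4 -> reaches accept state q4 (live)

{q0, q1, q2, q3}


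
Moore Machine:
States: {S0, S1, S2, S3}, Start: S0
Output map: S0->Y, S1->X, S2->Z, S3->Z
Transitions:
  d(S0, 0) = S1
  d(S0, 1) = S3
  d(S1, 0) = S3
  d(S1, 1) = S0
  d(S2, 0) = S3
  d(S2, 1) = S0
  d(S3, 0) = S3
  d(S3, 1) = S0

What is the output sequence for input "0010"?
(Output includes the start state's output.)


Start: S0 (output Y)
  --0--> S1 (output X)
  --0--> S3 (output Z)
  --1--> S0 (output Y)
  --0--> S1 (output X)

"YXZYX"


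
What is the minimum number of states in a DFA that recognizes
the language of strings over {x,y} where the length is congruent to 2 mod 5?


States track (length) mod 5.
Need 5 states: one per remainder 0..4; accept = remainder 2.

5


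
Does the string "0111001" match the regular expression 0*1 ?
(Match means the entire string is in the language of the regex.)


|string| = 7; first = '0'; last = '1'

No, "0111001" does not match 0*1


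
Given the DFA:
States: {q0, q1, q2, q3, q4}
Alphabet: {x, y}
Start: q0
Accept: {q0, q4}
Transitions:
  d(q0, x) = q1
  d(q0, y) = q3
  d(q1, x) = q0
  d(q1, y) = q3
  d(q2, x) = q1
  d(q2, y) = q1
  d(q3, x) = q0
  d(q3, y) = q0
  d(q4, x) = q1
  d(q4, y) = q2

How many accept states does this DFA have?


Accept states listed: {q0, q4}
Counting: q0(1) q4(2)

2


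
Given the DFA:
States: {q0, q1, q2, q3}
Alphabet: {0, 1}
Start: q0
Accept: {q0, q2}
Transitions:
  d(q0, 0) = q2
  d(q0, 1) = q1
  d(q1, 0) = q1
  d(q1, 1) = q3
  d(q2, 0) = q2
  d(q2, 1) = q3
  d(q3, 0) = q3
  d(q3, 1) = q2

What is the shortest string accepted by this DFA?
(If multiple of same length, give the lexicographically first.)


BFS by string length (lex-first path to each state shown):
  len 0: q0<-""
Found accept state at length 0.

"" (empty string)


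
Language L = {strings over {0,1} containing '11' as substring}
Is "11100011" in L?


'11' occurs at index 0

Yes, "11100011" is in L


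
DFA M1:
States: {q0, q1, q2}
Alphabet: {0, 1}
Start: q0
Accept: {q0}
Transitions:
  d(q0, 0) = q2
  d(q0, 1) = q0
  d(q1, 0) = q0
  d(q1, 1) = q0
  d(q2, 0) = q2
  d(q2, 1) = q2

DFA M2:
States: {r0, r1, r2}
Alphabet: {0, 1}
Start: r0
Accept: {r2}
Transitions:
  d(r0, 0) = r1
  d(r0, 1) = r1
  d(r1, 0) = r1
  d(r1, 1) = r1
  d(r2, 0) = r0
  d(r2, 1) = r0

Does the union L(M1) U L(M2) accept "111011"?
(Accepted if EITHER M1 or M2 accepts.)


M1: final=q2 accepted=False
M2: final=r1 accepted=False

No, union rejects (neither accepts)


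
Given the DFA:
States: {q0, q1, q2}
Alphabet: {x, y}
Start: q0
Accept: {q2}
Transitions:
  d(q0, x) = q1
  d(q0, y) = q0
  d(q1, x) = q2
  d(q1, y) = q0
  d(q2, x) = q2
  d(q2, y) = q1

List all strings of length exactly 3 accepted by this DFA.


All strings of length 3: 8 total
Accepted: 2

"xxx", "yxx"


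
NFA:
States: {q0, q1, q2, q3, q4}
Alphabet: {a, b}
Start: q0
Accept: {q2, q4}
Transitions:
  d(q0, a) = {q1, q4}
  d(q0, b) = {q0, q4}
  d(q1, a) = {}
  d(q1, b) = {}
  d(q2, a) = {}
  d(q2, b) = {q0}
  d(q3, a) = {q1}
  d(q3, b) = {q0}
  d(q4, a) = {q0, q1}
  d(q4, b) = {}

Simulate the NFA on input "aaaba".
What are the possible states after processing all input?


Start: {q0}
  --a--> {q1, q4}
  --a--> {q0, q1}
  --a--> {q1, q4}
  --b--> {}
  --a--> {}

{} (empty set, no valid transitions)


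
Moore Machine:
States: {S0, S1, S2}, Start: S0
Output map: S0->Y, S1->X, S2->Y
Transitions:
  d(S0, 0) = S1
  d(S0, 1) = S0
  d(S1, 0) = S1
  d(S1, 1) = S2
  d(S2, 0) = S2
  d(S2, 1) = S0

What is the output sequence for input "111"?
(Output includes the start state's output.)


Start: S0 (output Y)
  --1--> S0 (output Y)
  --1--> S0 (output Y)
  --1--> S0 (output Y)

"YYYY"


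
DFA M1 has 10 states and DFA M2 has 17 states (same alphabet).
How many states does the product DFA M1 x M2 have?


Product construction pairs every M1 state with every M2 state.
10 * 17 = 170

170


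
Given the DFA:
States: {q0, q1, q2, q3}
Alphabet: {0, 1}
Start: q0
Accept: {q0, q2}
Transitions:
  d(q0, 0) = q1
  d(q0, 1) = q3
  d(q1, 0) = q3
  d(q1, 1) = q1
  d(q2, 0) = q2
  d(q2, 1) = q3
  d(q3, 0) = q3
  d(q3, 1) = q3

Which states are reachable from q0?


BFS from q0:
  layer 0: {q0}
  layer 1: {q1, q3}

{q0, q1, q3}


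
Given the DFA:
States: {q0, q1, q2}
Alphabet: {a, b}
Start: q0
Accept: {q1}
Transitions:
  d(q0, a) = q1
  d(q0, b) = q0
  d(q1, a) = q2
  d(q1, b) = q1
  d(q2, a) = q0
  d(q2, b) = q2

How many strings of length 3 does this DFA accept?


Enumerating all length-3 strings:
  "aaa" -> q0 [reject]
  "aab" -> q2 [reject]
  "aba" -> q2 [reject]
  "abb" -> q1 [accept]
  "baa" -> q2 [reject]
  "bab" -> q1 [accept]
  "bba" -> q1 [accept]
  "bbb" -> q0 [reject]

3 out of 8


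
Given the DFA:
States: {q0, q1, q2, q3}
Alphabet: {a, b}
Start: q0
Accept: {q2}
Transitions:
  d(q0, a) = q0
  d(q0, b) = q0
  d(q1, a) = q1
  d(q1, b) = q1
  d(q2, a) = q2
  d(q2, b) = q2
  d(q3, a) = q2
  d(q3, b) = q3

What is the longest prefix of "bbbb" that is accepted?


Run the DFA, marking each prefix where the state is accepting:
  "" -> q0 [reject]
  "b" -> q0 [reject]
  "bb" -> q0 [reject]
  "bbb" -> q0 [reject]
  "bbbb" -> q0 [reject]

No prefix is accepted


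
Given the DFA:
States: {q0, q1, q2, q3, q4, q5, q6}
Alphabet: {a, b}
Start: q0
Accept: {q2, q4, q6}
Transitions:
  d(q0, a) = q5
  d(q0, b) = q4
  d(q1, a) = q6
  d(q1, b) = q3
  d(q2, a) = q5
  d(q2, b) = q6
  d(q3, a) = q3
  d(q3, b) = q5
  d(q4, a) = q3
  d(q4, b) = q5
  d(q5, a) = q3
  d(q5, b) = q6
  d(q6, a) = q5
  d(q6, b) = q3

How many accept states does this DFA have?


Accept states listed: {q2, q4, q6}
Counting: q2(1) q4(2) q6(3)

3


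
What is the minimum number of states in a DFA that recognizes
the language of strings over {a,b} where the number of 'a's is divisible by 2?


States track (count of 'a') mod 2.
Need 2 states: one per remainder 0..1; accept = remainder 0.

2


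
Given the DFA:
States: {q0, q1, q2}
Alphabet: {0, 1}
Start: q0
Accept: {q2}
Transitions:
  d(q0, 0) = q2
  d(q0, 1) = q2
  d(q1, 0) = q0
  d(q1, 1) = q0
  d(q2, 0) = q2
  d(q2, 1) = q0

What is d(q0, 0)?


Looking up transition d(q0, 0)

q2


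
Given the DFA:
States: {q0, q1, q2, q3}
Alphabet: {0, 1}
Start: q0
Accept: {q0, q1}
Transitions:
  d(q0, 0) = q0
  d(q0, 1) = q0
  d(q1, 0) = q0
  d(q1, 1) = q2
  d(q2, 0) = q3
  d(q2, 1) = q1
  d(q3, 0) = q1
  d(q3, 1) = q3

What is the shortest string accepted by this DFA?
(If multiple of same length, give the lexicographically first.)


BFS by string length (lex-first path to each state shown):
  len 0: q0<-""
Found accept state at length 0.

"" (empty string)


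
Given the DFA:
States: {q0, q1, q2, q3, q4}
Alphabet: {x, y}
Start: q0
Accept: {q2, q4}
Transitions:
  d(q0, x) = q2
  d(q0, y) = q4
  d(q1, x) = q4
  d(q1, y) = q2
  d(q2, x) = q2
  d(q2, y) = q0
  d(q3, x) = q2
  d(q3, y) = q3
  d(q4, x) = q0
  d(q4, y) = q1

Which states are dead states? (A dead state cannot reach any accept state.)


Forward reachability from each state:
  q0 -> reaches accept state q2 (live)
  q1 -> reaches accept state q2 (live)
  q2 -> reaches accept state q2 (live)
  q3 -> reaches accept state q2 (live)
  q4 -> reaches accept state q2 (live)

None (all states can reach an accept state)


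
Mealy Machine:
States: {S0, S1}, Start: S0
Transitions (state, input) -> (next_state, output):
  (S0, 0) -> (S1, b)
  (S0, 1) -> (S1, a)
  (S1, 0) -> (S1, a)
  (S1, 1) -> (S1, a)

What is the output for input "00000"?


Step-by-step:
  (S0, 0) -> (S1, b)
  (S1, 0) -> (S1, a)
  (S1, 0) -> (S1, a)
  (S1, 0) -> (S1, a)
  (S1, 0) -> (S1, a)

"baaaa"


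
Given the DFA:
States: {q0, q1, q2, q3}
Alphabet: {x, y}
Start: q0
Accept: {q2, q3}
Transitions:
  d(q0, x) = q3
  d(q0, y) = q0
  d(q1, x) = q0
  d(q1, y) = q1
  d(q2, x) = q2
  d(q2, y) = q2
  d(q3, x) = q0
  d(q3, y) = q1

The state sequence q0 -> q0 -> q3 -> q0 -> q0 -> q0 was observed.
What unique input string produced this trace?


Trace back each transition to find the symbol:
  q0 --[y]--> q0
  q0 --[x]--> q3
  q3 --[x]--> q0
  q0 --[y]--> q0
  q0 --[y]--> q0

"yxxyy"


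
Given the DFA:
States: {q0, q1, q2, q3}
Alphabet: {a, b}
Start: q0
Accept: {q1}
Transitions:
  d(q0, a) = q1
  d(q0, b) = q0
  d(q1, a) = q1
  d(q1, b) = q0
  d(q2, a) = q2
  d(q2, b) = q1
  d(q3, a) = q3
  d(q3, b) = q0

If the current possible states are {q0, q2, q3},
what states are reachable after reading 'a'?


Apply transition on 'a' from each current state:
  d(q0, a) = q1
  d(q2, a) = q2
  d(q3, a) = q3

{q1, q2, q3}


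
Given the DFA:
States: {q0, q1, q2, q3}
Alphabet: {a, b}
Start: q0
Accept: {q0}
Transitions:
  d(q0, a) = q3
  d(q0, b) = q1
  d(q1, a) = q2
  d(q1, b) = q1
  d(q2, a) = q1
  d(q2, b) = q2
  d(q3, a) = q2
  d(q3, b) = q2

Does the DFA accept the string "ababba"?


Trace: q0 -> q3 -> q2 -> q1 -> q1 -> q1 -> q2
Final state: q2
Accept states: {q0}

No, rejected (final state q2 is not an accept state)


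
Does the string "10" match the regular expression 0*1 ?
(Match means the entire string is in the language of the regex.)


|string| = 2; first = '1'; last = '0'

No, "10" does not match 0*1


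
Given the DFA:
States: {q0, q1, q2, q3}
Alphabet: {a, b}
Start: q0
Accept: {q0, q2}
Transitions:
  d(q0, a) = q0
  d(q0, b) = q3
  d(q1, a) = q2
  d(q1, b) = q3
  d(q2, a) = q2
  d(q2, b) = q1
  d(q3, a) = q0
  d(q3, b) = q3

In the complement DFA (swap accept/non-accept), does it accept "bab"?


Trace: q0 -> q3 -> q0 -> q3
Final: q3
Original accept: {q0, q2}
Complement: q3 is not in original accept

Yes, complement accepts (original rejects)


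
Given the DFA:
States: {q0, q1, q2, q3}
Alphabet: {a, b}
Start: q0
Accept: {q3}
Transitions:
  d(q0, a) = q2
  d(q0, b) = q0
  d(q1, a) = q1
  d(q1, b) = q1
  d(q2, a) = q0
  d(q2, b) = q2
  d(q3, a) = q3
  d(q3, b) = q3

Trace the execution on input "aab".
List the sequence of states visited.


Input: aab
d(q0, a) = q2
d(q2, a) = q0
d(q0, b) = q0


q0 -> q2 -> q0 -> q0


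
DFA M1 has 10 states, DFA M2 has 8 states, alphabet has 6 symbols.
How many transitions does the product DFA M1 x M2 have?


Product DFA has 10 * 8 = 80 states.
Each has 6 transitions: 80 * 6 = 480

480


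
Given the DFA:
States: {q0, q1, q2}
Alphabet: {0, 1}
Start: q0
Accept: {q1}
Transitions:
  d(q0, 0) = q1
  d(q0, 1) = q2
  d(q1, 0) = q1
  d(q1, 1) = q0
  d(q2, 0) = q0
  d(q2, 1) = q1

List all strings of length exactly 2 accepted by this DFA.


All strings of length 2: 4 total
Accepted: 2

"00", "11"


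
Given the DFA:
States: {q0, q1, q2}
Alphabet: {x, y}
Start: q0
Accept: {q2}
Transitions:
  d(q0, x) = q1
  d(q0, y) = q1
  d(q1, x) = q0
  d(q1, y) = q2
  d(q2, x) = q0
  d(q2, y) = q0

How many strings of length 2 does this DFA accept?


Enumerating all length-2 strings:
  "xx" -> q0 [reject]
  "xy" -> q2 [accept]
  "yx" -> q0 [reject]
  "yy" -> q2 [accept]

2 out of 4


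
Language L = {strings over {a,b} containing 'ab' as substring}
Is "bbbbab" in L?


'ab' occurs at index 4

Yes, "bbbbab" is in L


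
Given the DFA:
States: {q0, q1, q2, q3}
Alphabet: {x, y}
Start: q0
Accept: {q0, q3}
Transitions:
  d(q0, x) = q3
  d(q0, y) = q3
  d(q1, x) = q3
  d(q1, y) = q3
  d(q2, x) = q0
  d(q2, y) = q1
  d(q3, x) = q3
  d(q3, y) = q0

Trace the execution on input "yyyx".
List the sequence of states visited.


Input: yyyx
d(q0, y) = q3
d(q3, y) = q0
d(q0, y) = q3
d(q3, x) = q3


q0 -> q3 -> q0 -> q3 -> q3


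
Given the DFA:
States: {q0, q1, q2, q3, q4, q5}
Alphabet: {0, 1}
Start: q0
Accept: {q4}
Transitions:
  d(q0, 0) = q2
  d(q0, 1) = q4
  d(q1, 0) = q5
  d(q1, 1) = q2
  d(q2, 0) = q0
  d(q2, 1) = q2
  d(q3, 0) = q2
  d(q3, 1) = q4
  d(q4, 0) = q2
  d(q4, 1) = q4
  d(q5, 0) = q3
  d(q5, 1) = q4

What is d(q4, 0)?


Looking up transition d(q4, 0)

q2


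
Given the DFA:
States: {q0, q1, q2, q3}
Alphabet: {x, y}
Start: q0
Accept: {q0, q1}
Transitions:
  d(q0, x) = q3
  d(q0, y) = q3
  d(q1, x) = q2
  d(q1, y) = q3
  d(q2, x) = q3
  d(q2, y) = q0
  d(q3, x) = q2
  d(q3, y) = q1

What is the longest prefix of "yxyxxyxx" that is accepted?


Run the DFA, marking each prefix where the state is accepting:
  "" -> q0 [accept]
  "y" -> q3 [reject]
  "yx" -> q2 [reject]
  "yxy" -> q0 [accept]
  "yxyx" -> q3 [reject]
  "yxyxx" -> q2 [reject]
  "yxyxxy" -> q0 [accept]
  "yxyxxyx" -> q3 [reject]
  "yxyxxyxx" -> q2 [reject]

"yxyxxy"


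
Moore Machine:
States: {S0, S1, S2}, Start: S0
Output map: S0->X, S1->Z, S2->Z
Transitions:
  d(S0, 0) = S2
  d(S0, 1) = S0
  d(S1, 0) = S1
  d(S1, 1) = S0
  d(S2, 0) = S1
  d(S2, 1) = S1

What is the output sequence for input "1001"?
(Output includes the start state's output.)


Start: S0 (output X)
  --1--> S0 (output X)
  --0--> S2 (output Z)
  --0--> S1 (output Z)
  --1--> S0 (output X)

"XXZZX"


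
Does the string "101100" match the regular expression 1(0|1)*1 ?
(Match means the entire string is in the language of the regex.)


|string| = 6; first = '1'; last = '0'

No, "101100" does not match 1(0|1)*1


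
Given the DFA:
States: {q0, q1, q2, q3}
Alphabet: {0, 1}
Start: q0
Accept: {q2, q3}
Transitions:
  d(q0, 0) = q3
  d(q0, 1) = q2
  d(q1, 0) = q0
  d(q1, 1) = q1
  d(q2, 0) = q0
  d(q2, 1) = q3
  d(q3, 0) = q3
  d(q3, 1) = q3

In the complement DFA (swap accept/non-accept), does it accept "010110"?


Trace: q0 -> q3 -> q3 -> q3 -> q3 -> q3 -> q3
Final: q3
Original accept: {q2, q3}
Complement: q3 is in original accept

No, complement rejects (original accepts)


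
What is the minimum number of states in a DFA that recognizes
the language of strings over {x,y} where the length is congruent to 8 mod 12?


States track (length) mod 12.
Need 12 states: one per remainder 0..11; accept = remainder 8.

12


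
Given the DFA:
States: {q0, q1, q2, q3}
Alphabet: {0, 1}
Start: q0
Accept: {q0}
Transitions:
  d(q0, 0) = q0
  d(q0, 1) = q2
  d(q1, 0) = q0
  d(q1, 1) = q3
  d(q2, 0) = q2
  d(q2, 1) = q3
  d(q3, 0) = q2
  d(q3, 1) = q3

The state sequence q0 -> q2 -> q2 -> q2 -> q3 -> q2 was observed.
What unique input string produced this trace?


Trace back each transition to find the symbol:
  q0 --[1]--> q2
  q2 --[0]--> q2
  q2 --[0]--> q2
  q2 --[1]--> q3
  q3 --[0]--> q2

"10010"


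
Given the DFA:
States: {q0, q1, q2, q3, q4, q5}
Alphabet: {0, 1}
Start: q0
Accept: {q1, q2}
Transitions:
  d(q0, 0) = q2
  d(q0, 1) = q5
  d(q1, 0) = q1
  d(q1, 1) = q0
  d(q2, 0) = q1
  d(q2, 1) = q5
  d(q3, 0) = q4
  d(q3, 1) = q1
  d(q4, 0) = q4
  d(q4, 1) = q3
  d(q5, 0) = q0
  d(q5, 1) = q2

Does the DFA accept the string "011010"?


Trace: q0 -> q2 -> q5 -> q2 -> q1 -> q0 -> q2
Final state: q2
Accept states: {q1, q2}

Yes, accepted (final state q2 is an accept state)


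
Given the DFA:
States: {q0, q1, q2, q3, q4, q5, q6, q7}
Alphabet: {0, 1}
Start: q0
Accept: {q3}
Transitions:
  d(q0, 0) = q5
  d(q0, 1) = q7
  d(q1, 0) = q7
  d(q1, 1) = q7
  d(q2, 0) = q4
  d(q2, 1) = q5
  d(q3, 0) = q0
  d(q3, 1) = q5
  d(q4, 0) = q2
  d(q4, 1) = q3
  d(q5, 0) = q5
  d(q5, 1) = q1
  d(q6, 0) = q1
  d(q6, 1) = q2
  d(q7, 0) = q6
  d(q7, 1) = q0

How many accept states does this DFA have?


Accept states listed: {q3}
Counting: q3(1)

1


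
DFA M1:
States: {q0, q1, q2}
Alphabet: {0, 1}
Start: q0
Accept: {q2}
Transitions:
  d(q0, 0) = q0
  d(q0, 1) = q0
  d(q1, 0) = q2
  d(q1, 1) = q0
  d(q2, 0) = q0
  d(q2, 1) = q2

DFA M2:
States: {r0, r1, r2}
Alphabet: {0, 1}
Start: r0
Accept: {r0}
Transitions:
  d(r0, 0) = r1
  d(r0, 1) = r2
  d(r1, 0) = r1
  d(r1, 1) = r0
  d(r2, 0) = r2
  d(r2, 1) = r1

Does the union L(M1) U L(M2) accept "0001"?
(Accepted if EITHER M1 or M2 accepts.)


M1: final=q0 accepted=False
M2: final=r0 accepted=True

Yes, union accepts


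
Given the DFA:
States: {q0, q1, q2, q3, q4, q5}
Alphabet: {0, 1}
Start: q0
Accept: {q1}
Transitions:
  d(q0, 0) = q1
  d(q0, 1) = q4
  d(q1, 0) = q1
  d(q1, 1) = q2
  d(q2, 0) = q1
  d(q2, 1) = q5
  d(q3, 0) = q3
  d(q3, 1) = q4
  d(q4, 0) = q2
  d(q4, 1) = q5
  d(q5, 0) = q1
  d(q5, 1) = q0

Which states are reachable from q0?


BFS from q0:
  layer 0: {q0}
  layer 1: {q1, q4}
  layer 2: {q2, q5}

{q0, q1, q2, q4, q5}


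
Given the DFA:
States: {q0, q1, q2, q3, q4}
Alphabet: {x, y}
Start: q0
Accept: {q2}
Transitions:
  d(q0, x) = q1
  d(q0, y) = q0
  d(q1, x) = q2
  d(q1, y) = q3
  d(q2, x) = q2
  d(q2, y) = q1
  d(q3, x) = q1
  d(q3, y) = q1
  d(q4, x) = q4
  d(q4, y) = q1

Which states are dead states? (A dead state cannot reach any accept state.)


Forward reachability from each state:
  q0 -> reaches accept state q2 (live)
  q1 -> reaches accept state q2 (live)
  q2 -> reaches accept state q2 (live)
  q3 -> reaches accept state q2 (live)
  q4 -> reaches accept state q2 (live)

None (all states can reach an accept state)


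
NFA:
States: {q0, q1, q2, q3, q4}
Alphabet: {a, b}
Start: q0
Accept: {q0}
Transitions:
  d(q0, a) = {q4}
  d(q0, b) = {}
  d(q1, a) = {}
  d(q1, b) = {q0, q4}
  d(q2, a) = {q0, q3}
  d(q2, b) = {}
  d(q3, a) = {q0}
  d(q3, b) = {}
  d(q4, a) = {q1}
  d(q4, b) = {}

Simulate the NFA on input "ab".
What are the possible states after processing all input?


Start: {q0}
  --a--> {q4}
  --b--> {}

{} (empty set, no valid transitions)


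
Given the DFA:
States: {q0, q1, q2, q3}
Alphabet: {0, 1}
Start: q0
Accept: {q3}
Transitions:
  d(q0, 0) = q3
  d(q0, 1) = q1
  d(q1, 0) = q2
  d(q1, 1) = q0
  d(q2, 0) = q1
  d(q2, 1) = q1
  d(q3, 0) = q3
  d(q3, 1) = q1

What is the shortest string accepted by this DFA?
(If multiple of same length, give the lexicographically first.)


BFS by string length (lex-first path to each state shown):
  len 0: q0<-""
  len 1: q1<-"1", q3<-"0"
Found accept state at length 1.

"0"


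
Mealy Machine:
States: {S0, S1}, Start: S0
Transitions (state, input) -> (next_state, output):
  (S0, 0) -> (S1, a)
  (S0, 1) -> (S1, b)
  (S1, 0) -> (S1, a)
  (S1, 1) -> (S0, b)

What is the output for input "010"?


Step-by-step:
  (S0, 0) -> (S1, a)
  (S1, 1) -> (S0, b)
  (S0, 0) -> (S1, a)

"aba"


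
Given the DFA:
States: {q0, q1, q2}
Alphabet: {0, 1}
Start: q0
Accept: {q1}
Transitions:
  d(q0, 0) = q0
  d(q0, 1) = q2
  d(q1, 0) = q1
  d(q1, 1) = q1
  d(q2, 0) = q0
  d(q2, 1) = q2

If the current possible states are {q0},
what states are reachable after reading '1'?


Apply transition on '1' from each current state:
  d(q0, 1) = q2

{q2}


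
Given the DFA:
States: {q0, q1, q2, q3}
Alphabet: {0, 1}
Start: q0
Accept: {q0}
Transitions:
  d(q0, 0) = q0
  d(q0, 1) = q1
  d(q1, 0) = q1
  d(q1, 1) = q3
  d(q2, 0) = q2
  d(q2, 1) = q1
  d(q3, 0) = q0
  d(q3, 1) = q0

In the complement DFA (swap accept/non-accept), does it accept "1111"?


Trace: q0 -> q1 -> q3 -> q0 -> q1
Final: q1
Original accept: {q0}
Complement: q1 is not in original accept

Yes, complement accepts (original rejects)


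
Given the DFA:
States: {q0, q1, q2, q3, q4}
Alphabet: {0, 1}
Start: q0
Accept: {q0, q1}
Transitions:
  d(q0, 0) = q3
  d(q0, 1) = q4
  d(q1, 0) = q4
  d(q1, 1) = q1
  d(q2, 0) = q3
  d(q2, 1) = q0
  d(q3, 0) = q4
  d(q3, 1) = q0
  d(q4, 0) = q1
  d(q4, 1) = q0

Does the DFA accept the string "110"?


Trace: q0 -> q4 -> q0 -> q3
Final state: q3
Accept states: {q0, q1}

No, rejected (final state q3 is not an accept state)


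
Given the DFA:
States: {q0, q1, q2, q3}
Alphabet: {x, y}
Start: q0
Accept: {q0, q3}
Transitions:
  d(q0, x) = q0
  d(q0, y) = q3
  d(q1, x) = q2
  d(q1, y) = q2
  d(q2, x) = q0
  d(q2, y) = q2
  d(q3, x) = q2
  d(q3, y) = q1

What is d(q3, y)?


Looking up transition d(q3, y)

q1


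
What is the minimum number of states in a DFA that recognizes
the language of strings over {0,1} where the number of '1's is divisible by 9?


States track (count of '1') mod 9.
Need 9 states: one per remainder 0..8; accept = remainder 0.

9


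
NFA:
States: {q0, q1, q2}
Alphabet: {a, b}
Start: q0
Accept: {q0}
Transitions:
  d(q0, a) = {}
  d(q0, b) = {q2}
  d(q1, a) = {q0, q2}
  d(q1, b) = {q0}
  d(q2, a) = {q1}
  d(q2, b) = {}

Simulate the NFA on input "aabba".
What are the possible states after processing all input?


Start: {q0}
  --a--> {}
  --a--> {}
  --b--> {}
  --b--> {}
  --a--> {}

{} (empty set, no valid transitions)


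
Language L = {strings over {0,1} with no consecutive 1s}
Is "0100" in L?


'11' does not occur

Yes, "0100" is in L


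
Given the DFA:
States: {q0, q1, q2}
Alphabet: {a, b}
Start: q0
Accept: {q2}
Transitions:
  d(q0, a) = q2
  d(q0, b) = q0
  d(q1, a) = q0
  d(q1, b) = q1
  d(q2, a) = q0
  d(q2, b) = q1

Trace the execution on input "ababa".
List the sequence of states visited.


Input: ababa
d(q0, a) = q2
d(q2, b) = q1
d(q1, a) = q0
d(q0, b) = q0
d(q0, a) = q2


q0 -> q2 -> q1 -> q0 -> q0 -> q2


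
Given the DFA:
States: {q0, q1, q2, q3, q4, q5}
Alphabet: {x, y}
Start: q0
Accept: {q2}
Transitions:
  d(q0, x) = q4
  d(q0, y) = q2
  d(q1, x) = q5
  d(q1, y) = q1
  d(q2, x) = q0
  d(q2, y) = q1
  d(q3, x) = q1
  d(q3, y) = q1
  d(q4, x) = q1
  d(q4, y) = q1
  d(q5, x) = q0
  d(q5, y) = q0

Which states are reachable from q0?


BFS from q0:
  layer 0: {q0}
  layer 1: {q2, q4}
  layer 2: {q1}
  layer 3: {q5}

{q0, q1, q2, q4, q5}


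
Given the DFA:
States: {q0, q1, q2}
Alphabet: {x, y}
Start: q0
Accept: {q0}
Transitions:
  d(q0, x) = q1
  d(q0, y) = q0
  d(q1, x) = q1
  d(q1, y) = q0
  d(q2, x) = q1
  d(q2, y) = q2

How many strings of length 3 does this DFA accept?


Enumerating all length-3 strings:
  "xxx" -> q1 [reject]
  "xxy" -> q0 [accept]
  "xyx" -> q1 [reject]
  "xyy" -> q0 [accept]
  "yxx" -> q1 [reject]
  "yxy" -> q0 [accept]
  "yyx" -> q1 [reject]
  "yyy" -> q0 [accept]

4 out of 8


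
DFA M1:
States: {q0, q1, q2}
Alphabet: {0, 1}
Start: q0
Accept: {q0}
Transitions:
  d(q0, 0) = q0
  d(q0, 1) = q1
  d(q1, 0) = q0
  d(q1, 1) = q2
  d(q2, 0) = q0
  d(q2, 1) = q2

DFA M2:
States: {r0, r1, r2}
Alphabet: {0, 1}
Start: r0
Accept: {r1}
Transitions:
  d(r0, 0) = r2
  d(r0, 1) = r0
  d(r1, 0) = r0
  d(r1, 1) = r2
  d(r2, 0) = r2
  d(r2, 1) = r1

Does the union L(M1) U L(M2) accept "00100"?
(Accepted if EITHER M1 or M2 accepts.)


M1: final=q0 accepted=True
M2: final=r2 accepted=False

Yes, union accepts


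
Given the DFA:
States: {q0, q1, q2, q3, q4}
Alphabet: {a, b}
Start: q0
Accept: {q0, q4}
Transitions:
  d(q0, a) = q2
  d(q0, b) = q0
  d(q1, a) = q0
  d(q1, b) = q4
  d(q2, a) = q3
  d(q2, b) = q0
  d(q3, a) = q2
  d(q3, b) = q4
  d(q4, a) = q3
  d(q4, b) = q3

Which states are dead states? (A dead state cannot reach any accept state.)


Forward reachability from each state:
  q0 -> reaches accept state q0 (live)
  q1 -> reaches accept state q0 (live)
  q2 -> reaches accept state q0 (live)
  q3 -> reaches accept state q0 (live)
  q4 -> reaches accept state q0 (live)

None (all states can reach an accept state)


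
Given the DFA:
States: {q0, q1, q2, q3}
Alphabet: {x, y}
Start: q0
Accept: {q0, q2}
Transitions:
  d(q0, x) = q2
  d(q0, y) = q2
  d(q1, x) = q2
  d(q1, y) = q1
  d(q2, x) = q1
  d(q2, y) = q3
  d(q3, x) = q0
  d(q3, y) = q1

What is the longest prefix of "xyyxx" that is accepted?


Run the DFA, marking each prefix where the state is accepting:
  "" -> q0 [accept]
  "x" -> q2 [accept]
  "xy" -> q3 [reject]
  "xyy" -> q1 [reject]
  "xyyx" -> q2 [accept]
  "xyyxx" -> q1 [reject]

"xyyx"


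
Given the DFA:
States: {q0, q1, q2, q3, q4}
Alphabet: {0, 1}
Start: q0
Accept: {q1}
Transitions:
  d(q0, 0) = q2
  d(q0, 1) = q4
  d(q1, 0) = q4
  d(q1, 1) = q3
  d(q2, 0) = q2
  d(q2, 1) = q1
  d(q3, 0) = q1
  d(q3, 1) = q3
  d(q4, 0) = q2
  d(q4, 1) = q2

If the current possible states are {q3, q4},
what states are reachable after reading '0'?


Apply transition on '0' from each current state:
  d(q3, 0) = q1
  d(q4, 0) = q2

{q1, q2}


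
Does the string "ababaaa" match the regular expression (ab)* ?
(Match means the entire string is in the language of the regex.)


|string| = 7; first = 'a'; last = 'a'

No, "ababaaa" does not match (ab)*
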